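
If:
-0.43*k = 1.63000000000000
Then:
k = -3.79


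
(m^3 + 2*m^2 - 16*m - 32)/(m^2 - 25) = (m^3 + 2*m^2 - 16*m - 32)/(m^2 - 25)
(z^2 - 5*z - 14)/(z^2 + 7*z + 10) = (z - 7)/(z + 5)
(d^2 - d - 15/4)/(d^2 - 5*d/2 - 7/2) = (-4*d^2 + 4*d + 15)/(2*(-2*d^2 + 5*d + 7))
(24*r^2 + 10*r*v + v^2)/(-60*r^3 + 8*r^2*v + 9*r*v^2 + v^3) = (-4*r - v)/(10*r^2 - 3*r*v - v^2)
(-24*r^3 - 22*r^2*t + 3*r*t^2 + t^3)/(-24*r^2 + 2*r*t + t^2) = r + t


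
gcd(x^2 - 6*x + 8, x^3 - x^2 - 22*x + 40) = x^2 - 6*x + 8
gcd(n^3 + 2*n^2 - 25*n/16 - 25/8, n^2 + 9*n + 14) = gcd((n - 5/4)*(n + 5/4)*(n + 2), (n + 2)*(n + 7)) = n + 2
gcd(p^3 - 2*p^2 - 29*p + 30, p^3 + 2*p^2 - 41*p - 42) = p - 6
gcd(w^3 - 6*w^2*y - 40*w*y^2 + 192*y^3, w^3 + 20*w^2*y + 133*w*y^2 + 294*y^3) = w + 6*y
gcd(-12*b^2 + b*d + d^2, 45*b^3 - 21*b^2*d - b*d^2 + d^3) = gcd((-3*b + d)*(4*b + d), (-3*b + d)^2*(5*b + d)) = 3*b - d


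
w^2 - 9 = (w - 3)*(w + 3)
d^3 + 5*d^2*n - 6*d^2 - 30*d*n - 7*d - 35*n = (d - 7)*(d + 1)*(d + 5*n)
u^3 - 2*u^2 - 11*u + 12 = (u - 4)*(u - 1)*(u + 3)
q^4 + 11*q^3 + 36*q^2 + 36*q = q*(q + 2)*(q + 3)*(q + 6)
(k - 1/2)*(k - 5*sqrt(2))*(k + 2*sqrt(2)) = k^3 - 3*sqrt(2)*k^2 - k^2/2 - 20*k + 3*sqrt(2)*k/2 + 10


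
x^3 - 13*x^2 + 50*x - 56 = (x - 7)*(x - 4)*(x - 2)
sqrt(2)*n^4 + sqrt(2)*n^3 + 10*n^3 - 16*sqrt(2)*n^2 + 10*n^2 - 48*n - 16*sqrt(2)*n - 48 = (n - 2*sqrt(2))*(n + sqrt(2))*(n + 6*sqrt(2))*(sqrt(2)*n + sqrt(2))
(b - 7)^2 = b^2 - 14*b + 49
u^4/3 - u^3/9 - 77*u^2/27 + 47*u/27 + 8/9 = (u/3 + 1)*(u - 8/3)*(u - 1)*(u + 1/3)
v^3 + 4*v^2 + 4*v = v*(v + 2)^2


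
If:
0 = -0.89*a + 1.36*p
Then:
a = 1.52808988764045*p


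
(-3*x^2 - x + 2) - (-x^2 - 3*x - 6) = -2*x^2 + 2*x + 8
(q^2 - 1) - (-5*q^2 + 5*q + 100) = 6*q^2 - 5*q - 101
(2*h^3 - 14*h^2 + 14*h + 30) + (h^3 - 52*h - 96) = 3*h^3 - 14*h^2 - 38*h - 66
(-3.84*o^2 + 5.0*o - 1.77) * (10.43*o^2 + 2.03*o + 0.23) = -40.0512*o^4 + 44.3548*o^3 - 9.1943*o^2 - 2.4431*o - 0.4071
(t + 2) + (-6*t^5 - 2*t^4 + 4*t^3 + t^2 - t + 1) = -6*t^5 - 2*t^4 + 4*t^3 + t^2 + 3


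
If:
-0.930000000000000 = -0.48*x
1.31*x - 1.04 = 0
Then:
No Solution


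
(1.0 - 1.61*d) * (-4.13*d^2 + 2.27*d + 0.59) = 6.6493*d^3 - 7.7847*d^2 + 1.3201*d + 0.59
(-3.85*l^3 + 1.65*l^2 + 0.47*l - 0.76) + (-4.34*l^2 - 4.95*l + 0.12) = -3.85*l^3 - 2.69*l^2 - 4.48*l - 0.64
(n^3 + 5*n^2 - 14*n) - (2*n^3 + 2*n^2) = -n^3 + 3*n^2 - 14*n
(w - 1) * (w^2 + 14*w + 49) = w^3 + 13*w^2 + 35*w - 49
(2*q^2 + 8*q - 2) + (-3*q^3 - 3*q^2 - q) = -3*q^3 - q^2 + 7*q - 2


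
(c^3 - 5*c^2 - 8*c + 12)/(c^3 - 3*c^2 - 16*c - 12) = (c - 1)/(c + 1)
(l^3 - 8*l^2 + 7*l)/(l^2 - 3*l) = (l^2 - 8*l + 7)/(l - 3)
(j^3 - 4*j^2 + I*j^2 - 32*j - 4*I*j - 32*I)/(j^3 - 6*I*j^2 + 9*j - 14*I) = (j^3 + j^2*(-4 + I) - 4*j*(8 + I) - 32*I)/(j^3 - 6*I*j^2 + 9*j - 14*I)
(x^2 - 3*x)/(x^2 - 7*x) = (x - 3)/(x - 7)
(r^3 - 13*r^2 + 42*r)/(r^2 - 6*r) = r - 7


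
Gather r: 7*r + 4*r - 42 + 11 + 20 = 11*r - 11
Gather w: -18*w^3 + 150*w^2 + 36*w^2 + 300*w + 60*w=-18*w^3 + 186*w^2 + 360*w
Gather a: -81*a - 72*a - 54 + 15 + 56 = 17 - 153*a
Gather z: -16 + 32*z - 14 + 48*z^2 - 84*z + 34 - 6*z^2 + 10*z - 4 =42*z^2 - 42*z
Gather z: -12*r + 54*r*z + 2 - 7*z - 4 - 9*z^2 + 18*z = -12*r - 9*z^2 + z*(54*r + 11) - 2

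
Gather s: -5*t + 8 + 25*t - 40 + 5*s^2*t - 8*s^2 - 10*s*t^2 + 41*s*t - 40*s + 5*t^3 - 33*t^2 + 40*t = s^2*(5*t - 8) + s*(-10*t^2 + 41*t - 40) + 5*t^3 - 33*t^2 + 60*t - 32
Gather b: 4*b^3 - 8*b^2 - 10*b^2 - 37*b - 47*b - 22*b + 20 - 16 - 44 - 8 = 4*b^3 - 18*b^2 - 106*b - 48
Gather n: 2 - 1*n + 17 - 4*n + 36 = 55 - 5*n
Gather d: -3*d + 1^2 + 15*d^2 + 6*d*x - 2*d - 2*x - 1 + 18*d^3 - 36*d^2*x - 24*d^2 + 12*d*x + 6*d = 18*d^3 + d^2*(-36*x - 9) + d*(18*x + 1) - 2*x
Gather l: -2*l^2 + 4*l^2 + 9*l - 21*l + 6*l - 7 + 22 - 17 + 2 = 2*l^2 - 6*l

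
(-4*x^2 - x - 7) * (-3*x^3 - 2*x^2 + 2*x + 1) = 12*x^5 + 11*x^4 + 15*x^3 + 8*x^2 - 15*x - 7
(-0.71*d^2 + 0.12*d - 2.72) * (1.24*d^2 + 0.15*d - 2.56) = -0.8804*d^4 + 0.0423*d^3 - 1.5372*d^2 - 0.7152*d + 6.9632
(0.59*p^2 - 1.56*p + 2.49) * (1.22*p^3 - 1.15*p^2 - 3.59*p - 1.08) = 0.7198*p^5 - 2.5817*p^4 + 2.7137*p^3 + 2.0997*p^2 - 7.2543*p - 2.6892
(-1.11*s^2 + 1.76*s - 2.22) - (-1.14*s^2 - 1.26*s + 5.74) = 0.0299999999999998*s^2 + 3.02*s - 7.96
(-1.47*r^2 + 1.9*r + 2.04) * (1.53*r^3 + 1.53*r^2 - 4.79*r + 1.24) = -2.2491*r^5 + 0.6579*r^4 + 13.0695*r^3 - 7.8026*r^2 - 7.4156*r + 2.5296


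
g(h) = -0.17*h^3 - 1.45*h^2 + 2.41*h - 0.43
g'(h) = -0.51*h^2 - 2.9*h + 2.41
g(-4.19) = -23.48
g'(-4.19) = 5.61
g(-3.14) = -17.03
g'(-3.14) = 6.49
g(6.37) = -87.86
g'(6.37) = -36.76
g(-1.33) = -5.80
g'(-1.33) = 5.36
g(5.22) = -51.54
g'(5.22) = -26.62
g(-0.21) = -1.00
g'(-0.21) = 3.00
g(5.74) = -66.52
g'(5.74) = -31.04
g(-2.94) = -15.73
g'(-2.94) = 6.53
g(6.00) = -74.89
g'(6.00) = -33.35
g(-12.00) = 55.61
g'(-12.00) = -36.23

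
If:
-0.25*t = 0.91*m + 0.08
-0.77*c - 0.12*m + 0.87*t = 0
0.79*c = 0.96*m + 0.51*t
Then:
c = -0.15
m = -0.05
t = -0.14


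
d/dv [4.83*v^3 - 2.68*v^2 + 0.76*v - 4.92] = 14.49*v^2 - 5.36*v + 0.76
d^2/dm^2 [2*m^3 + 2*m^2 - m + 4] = 12*m + 4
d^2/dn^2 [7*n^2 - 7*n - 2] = 14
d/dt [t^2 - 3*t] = 2*t - 3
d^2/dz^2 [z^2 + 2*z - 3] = 2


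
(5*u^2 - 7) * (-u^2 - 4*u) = -5*u^4 - 20*u^3 + 7*u^2 + 28*u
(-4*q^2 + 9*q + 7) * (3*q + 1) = -12*q^3 + 23*q^2 + 30*q + 7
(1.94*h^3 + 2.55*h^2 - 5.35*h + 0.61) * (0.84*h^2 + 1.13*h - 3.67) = 1.6296*h^5 + 4.3342*h^4 - 8.7323*h^3 - 14.8916*h^2 + 20.3238*h - 2.2387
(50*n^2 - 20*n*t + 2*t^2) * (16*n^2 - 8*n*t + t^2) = 800*n^4 - 720*n^3*t + 242*n^2*t^2 - 36*n*t^3 + 2*t^4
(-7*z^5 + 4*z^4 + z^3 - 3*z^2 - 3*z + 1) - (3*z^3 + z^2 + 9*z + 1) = -7*z^5 + 4*z^4 - 2*z^3 - 4*z^2 - 12*z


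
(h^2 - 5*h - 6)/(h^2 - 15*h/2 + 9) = 2*(h + 1)/(2*h - 3)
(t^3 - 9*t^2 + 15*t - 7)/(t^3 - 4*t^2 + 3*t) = (t^2 - 8*t + 7)/(t*(t - 3))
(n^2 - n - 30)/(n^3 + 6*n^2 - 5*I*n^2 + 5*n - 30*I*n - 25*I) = (n - 6)/(n^2 + n*(1 - 5*I) - 5*I)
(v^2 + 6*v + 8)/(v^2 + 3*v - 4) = (v + 2)/(v - 1)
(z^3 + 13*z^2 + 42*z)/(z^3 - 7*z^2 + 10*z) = (z^2 + 13*z + 42)/(z^2 - 7*z + 10)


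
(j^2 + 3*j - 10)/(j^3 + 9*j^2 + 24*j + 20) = (j - 2)/(j^2 + 4*j + 4)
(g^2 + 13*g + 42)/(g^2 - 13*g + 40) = (g^2 + 13*g + 42)/(g^2 - 13*g + 40)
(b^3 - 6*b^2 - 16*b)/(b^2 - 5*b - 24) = b*(b + 2)/(b + 3)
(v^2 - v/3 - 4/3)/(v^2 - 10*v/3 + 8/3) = (v + 1)/(v - 2)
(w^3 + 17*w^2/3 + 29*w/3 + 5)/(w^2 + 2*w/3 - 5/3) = (w^2 + 4*w + 3)/(w - 1)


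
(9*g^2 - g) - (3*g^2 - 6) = 6*g^2 - g + 6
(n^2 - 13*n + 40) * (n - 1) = n^3 - 14*n^2 + 53*n - 40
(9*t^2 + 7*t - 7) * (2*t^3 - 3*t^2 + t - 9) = 18*t^5 - 13*t^4 - 26*t^3 - 53*t^2 - 70*t + 63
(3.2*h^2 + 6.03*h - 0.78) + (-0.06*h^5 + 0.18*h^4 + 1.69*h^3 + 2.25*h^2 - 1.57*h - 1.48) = -0.06*h^5 + 0.18*h^4 + 1.69*h^3 + 5.45*h^2 + 4.46*h - 2.26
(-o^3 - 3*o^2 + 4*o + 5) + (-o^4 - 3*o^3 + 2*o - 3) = -o^4 - 4*o^3 - 3*o^2 + 6*o + 2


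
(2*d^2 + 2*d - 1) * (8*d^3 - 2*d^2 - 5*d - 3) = 16*d^5 + 12*d^4 - 22*d^3 - 14*d^2 - d + 3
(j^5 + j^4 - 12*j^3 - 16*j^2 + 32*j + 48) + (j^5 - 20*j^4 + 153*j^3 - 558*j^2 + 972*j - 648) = 2*j^5 - 19*j^4 + 141*j^3 - 574*j^2 + 1004*j - 600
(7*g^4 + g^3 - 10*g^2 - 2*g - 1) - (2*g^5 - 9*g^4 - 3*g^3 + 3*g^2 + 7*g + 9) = -2*g^5 + 16*g^4 + 4*g^3 - 13*g^2 - 9*g - 10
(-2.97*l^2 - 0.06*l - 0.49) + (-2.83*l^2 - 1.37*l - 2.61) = -5.8*l^2 - 1.43*l - 3.1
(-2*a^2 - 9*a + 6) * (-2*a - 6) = 4*a^3 + 30*a^2 + 42*a - 36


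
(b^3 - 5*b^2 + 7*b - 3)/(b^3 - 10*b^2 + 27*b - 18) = (b - 1)/(b - 6)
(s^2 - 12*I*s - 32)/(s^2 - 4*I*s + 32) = (s - 4*I)/(s + 4*I)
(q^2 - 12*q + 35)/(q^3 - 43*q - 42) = (q - 5)/(q^2 + 7*q + 6)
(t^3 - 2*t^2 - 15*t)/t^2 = t - 2 - 15/t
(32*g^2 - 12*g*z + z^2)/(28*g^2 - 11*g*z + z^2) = (-8*g + z)/(-7*g + z)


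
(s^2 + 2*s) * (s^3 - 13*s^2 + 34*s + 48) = s^5 - 11*s^4 + 8*s^3 + 116*s^2 + 96*s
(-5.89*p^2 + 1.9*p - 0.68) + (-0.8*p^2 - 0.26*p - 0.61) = -6.69*p^2 + 1.64*p - 1.29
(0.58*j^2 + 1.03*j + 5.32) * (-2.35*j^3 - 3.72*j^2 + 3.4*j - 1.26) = -1.363*j^5 - 4.5781*j^4 - 14.3616*j^3 - 17.0192*j^2 + 16.7902*j - 6.7032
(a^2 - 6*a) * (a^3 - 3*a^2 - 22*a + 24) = a^5 - 9*a^4 - 4*a^3 + 156*a^2 - 144*a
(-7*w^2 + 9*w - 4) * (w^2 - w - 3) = -7*w^4 + 16*w^3 + 8*w^2 - 23*w + 12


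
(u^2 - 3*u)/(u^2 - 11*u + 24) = u/(u - 8)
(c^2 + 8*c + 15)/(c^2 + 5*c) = (c + 3)/c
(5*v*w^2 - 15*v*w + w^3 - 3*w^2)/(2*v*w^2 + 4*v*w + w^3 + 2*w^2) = (5*v*w - 15*v + w^2 - 3*w)/(2*v*w + 4*v + w^2 + 2*w)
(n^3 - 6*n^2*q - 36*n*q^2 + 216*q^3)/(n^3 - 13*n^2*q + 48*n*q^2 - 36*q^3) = (-n - 6*q)/(-n + q)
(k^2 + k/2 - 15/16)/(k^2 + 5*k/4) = (k - 3/4)/k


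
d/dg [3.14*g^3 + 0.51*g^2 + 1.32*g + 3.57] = 9.42*g^2 + 1.02*g + 1.32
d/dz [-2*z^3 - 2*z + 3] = -6*z^2 - 2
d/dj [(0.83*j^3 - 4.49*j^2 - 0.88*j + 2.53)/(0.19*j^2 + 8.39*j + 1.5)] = (0.1577*j^4 + 13.9274*j^3 - 33.7689*j^2 - 14.4314*j - 22.5467)/(0.0361*j^4 + 3.1882*j^3 + 70.9621*j^2 + 25.17*j + 2.25)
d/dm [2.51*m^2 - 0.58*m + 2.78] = 5.02*m - 0.58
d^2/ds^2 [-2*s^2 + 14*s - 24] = -4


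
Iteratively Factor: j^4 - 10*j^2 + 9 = (j + 1)*(j^3 - j^2 - 9*j + 9) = (j + 1)*(j + 3)*(j^2 - 4*j + 3) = (j - 3)*(j + 1)*(j + 3)*(j - 1)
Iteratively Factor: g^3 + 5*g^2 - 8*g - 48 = (g + 4)*(g^2 + g - 12) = (g - 3)*(g + 4)*(g + 4)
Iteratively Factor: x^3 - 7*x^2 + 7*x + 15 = (x - 5)*(x^2 - 2*x - 3) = (x - 5)*(x + 1)*(x - 3)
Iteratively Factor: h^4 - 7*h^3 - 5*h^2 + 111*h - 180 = (h - 3)*(h^3 - 4*h^2 - 17*h + 60) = (h - 3)^2*(h^2 - h - 20) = (h - 5)*(h - 3)^2*(h + 4)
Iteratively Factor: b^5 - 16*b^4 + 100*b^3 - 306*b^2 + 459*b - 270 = (b - 3)*(b^4 - 13*b^3 + 61*b^2 - 123*b + 90) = (b - 3)*(b - 2)*(b^3 - 11*b^2 + 39*b - 45) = (b - 3)^2*(b - 2)*(b^2 - 8*b + 15) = (b - 5)*(b - 3)^2*(b - 2)*(b - 3)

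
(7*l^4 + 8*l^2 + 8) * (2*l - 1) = 14*l^5 - 7*l^4 + 16*l^3 - 8*l^2 + 16*l - 8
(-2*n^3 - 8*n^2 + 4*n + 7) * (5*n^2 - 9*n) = -10*n^5 - 22*n^4 + 92*n^3 - n^2 - 63*n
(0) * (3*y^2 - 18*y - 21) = 0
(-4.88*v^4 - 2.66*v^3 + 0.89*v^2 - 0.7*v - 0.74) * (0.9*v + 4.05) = -4.392*v^5 - 22.158*v^4 - 9.972*v^3 + 2.9745*v^2 - 3.501*v - 2.997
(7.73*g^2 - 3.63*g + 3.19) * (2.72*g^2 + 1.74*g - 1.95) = 21.0256*g^4 + 3.5766*g^3 - 12.7129*g^2 + 12.6291*g - 6.2205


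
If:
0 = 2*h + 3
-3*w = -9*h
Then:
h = -3/2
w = -9/2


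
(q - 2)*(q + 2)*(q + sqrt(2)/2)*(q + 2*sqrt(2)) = q^4 + 5*sqrt(2)*q^3/2 - 2*q^2 - 10*sqrt(2)*q - 8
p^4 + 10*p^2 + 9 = (p - 3*I)*(p - I)*(p + I)*(p + 3*I)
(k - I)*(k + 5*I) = k^2 + 4*I*k + 5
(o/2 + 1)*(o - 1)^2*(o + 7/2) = o^4/2 + 7*o^3/4 - 3*o^2/2 - 17*o/4 + 7/2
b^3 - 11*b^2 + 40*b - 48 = (b - 4)^2*(b - 3)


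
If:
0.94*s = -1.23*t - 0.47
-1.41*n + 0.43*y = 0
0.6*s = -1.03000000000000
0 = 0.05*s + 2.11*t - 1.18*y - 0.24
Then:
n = 0.42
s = -1.72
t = 0.93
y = 1.39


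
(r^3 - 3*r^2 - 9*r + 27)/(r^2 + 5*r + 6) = (r^2 - 6*r + 9)/(r + 2)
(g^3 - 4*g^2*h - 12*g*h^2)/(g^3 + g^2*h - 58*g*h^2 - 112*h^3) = g*(g - 6*h)/(g^2 - g*h - 56*h^2)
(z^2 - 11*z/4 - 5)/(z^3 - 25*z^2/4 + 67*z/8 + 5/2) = 2*(4*z + 5)/(8*z^2 - 18*z - 5)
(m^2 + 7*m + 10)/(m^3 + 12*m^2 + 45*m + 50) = 1/(m + 5)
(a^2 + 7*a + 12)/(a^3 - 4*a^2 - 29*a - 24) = (a + 4)/(a^2 - 7*a - 8)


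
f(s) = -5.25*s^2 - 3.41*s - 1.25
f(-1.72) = -10.92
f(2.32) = -37.42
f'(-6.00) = 59.59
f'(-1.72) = 14.65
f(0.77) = -6.99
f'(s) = -10.5*s - 3.41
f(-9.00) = -395.81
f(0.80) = -7.34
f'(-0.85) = 5.52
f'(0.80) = -11.81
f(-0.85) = -2.14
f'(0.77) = -11.50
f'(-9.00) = 91.09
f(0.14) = -1.83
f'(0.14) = -4.88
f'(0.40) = -7.61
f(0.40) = -3.45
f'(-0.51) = 1.94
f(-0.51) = -0.88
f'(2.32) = -27.77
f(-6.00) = -169.79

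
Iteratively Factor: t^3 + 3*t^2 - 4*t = (t - 1)*(t^2 + 4*t) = (t - 1)*(t + 4)*(t)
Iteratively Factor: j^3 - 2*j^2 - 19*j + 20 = (j - 5)*(j^2 + 3*j - 4) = (j - 5)*(j + 4)*(j - 1)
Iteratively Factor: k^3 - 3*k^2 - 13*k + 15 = (k + 3)*(k^2 - 6*k + 5) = (k - 1)*(k + 3)*(k - 5)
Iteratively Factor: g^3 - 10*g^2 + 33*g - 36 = (g - 3)*(g^2 - 7*g + 12) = (g - 4)*(g - 3)*(g - 3)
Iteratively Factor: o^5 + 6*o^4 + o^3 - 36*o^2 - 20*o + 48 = (o - 2)*(o^4 + 8*o^3 + 17*o^2 - 2*o - 24) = (o - 2)*(o + 4)*(o^3 + 4*o^2 + o - 6) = (o - 2)*(o + 2)*(o + 4)*(o^2 + 2*o - 3) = (o - 2)*(o + 2)*(o + 3)*(o + 4)*(o - 1)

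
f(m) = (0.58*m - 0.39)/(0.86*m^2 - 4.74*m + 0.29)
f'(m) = (4.74 - 1.72*m)*(0.58*m - 0.39)/(0.86*m^2 - 4.74*m + 0.29)^2 + 0.58/(0.86*m^2 - 4.74*m + 0.29)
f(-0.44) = -0.25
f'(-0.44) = -0.32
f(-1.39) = -0.14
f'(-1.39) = -0.05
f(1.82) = -0.12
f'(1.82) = -0.07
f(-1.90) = -0.12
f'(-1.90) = -0.03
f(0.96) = -0.05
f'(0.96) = -0.12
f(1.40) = -0.09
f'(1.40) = -0.08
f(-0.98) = -0.17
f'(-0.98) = -0.08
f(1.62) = -0.11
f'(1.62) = -0.07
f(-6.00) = -0.06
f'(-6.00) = -0.01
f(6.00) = 1.10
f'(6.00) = -1.98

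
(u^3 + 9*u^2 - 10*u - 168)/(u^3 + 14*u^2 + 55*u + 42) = (u - 4)/(u + 1)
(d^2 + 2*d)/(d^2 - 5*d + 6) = d*(d + 2)/(d^2 - 5*d + 6)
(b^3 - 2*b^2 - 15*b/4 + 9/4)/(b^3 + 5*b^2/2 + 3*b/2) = (2*b^2 - 7*b + 3)/(2*b*(b + 1))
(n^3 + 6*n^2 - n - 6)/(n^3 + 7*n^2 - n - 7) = (n + 6)/(n + 7)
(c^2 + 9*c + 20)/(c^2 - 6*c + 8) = (c^2 + 9*c + 20)/(c^2 - 6*c + 8)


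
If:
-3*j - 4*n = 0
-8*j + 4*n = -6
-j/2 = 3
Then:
No Solution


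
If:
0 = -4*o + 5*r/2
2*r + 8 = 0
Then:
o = -5/2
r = -4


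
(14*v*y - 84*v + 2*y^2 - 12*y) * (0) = 0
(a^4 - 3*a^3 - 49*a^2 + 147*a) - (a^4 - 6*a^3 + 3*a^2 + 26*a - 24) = 3*a^3 - 52*a^2 + 121*a + 24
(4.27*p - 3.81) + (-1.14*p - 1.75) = 3.13*p - 5.56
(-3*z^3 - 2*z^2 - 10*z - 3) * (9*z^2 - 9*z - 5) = -27*z^5 + 9*z^4 - 57*z^3 + 73*z^2 + 77*z + 15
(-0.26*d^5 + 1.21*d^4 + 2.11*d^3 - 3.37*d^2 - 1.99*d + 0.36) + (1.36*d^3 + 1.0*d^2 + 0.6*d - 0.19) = -0.26*d^5 + 1.21*d^4 + 3.47*d^3 - 2.37*d^2 - 1.39*d + 0.17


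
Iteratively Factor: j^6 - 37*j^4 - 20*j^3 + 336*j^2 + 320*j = (j)*(j^5 - 37*j^3 - 20*j^2 + 336*j + 320) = j*(j - 5)*(j^4 + 5*j^3 - 12*j^2 - 80*j - 64) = j*(j - 5)*(j + 1)*(j^3 + 4*j^2 - 16*j - 64) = j*(j - 5)*(j + 1)*(j + 4)*(j^2 - 16) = j*(j - 5)*(j - 4)*(j + 1)*(j + 4)*(j + 4)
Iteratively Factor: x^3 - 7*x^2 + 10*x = (x - 5)*(x^2 - 2*x) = (x - 5)*(x - 2)*(x)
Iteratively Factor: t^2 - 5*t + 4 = (t - 1)*(t - 4)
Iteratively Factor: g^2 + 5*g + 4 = (g + 1)*(g + 4)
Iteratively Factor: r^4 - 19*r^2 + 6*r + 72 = (r - 3)*(r^3 + 3*r^2 - 10*r - 24) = (r - 3)^2*(r^2 + 6*r + 8) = (r - 3)^2*(r + 4)*(r + 2)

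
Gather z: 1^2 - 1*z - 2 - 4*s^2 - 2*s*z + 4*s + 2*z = -4*s^2 + 4*s + z*(1 - 2*s) - 1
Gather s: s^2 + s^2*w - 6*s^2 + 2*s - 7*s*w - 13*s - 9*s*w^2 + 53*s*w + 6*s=s^2*(w - 5) + s*(-9*w^2 + 46*w - 5)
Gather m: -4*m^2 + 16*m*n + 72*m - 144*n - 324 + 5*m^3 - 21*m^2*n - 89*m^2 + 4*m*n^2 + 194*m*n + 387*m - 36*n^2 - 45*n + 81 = 5*m^3 + m^2*(-21*n - 93) + m*(4*n^2 + 210*n + 459) - 36*n^2 - 189*n - 243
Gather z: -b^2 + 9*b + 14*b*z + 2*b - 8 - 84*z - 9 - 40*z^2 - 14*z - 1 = -b^2 + 11*b - 40*z^2 + z*(14*b - 98) - 18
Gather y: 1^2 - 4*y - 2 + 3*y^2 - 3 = 3*y^2 - 4*y - 4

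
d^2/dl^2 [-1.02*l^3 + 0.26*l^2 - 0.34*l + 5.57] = 0.52 - 6.12*l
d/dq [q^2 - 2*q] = 2*q - 2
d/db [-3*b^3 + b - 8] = 1 - 9*b^2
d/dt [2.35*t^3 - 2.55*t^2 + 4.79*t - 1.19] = 7.05*t^2 - 5.1*t + 4.79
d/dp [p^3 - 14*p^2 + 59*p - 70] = 3*p^2 - 28*p + 59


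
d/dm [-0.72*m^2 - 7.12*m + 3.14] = -1.44*m - 7.12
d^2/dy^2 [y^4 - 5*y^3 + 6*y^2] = 12*y^2 - 30*y + 12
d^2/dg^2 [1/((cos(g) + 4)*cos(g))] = (-(1 - cos(2*g))^2 + 15*cos(g) - 9*cos(2*g) - 3*cos(3*g) + 27)/((cos(g) + 4)^3*cos(g)^3)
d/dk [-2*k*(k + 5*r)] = -4*k - 10*r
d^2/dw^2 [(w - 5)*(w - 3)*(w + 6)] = 6*w - 4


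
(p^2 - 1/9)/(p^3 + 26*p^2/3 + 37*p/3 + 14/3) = (9*p^2 - 1)/(3*(3*p^3 + 26*p^2 + 37*p + 14))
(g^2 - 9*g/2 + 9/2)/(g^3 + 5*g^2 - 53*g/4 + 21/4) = 2*(g - 3)/(2*g^2 + 13*g - 7)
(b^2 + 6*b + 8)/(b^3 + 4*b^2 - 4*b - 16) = 1/(b - 2)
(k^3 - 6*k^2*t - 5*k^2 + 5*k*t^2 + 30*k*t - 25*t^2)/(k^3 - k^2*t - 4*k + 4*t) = (k^2 - 5*k*t - 5*k + 25*t)/(k^2 - 4)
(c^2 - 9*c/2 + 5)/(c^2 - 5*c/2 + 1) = (2*c - 5)/(2*c - 1)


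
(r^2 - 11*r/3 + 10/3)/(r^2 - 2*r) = (r - 5/3)/r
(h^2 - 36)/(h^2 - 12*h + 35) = (h^2 - 36)/(h^2 - 12*h + 35)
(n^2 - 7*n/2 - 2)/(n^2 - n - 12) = (n + 1/2)/(n + 3)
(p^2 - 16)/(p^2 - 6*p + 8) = (p + 4)/(p - 2)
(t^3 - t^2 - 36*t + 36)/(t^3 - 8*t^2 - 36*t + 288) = (t - 1)/(t - 8)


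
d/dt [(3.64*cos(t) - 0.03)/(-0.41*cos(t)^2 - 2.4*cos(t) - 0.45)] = (-1.4924*cos(t)^2 + 0.0245999999999995*cos(t) + 1.71)*sin(t)/(0.1681*cos(t)^4 + 1.968*cos(t)^3 + 6.129*cos(t)^2 + 2.16*cos(t) + 0.2025)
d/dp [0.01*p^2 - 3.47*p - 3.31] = 0.02*p - 3.47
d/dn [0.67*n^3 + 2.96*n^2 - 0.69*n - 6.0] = 2.01*n^2 + 5.92*n - 0.69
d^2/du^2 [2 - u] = 0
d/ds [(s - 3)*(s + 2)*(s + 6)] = 3*s^2 + 10*s - 12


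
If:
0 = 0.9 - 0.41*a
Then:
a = 2.20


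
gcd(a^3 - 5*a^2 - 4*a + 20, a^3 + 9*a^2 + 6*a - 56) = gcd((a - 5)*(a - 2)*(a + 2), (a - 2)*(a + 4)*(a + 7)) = a - 2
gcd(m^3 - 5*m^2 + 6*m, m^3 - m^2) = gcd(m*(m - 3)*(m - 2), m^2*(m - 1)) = m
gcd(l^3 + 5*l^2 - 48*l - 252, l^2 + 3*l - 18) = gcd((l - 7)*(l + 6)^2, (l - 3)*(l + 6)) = l + 6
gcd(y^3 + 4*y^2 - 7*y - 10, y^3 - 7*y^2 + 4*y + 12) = y^2 - y - 2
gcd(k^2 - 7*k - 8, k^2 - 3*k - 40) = k - 8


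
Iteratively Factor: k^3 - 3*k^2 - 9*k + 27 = (k + 3)*(k^2 - 6*k + 9) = (k - 3)*(k + 3)*(k - 3)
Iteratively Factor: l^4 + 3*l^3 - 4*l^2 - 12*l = (l + 2)*(l^3 + l^2 - 6*l) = (l + 2)*(l + 3)*(l^2 - 2*l) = (l - 2)*(l + 2)*(l + 3)*(l)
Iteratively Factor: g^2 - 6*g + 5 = (g - 5)*(g - 1)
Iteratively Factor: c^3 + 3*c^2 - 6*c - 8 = (c + 1)*(c^2 + 2*c - 8) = (c - 2)*(c + 1)*(c + 4)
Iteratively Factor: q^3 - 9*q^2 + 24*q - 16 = (q - 4)*(q^2 - 5*q + 4) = (q - 4)^2*(q - 1)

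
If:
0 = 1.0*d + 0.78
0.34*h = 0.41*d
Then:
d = -0.78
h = -0.94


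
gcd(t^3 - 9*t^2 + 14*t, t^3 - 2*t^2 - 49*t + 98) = t^2 - 9*t + 14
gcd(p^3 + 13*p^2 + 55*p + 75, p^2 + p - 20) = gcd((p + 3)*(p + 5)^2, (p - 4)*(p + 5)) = p + 5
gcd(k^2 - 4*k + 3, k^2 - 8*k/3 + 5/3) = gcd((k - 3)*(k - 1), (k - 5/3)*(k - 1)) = k - 1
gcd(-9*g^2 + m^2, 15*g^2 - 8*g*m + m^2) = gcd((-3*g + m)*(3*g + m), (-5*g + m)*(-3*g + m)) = 3*g - m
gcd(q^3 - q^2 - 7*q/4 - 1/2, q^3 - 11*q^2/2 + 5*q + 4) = q^2 - 3*q/2 - 1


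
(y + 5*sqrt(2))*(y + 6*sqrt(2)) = y^2 + 11*sqrt(2)*y + 60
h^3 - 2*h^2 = h^2*(h - 2)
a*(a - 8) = a^2 - 8*a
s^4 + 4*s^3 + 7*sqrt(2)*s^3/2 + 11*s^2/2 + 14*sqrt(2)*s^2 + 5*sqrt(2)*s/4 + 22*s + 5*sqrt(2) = (s + 4)*(s + sqrt(2)/2)^2*(s + 5*sqrt(2)/2)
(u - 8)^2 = u^2 - 16*u + 64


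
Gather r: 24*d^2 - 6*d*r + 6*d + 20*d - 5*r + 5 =24*d^2 + 26*d + r*(-6*d - 5) + 5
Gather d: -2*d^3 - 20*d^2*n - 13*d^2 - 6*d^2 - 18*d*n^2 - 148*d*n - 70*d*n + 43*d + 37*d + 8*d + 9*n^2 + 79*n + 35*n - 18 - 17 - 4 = -2*d^3 + d^2*(-20*n - 19) + d*(-18*n^2 - 218*n + 88) + 9*n^2 + 114*n - 39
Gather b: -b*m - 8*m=-b*m - 8*m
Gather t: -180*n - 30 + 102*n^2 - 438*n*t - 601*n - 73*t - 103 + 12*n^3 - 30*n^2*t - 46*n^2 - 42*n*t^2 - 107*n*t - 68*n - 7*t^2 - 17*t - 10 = 12*n^3 + 56*n^2 - 849*n + t^2*(-42*n - 7) + t*(-30*n^2 - 545*n - 90) - 143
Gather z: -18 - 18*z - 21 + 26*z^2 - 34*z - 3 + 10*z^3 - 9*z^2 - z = 10*z^3 + 17*z^2 - 53*z - 42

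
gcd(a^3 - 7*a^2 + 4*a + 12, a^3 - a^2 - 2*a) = a^2 - a - 2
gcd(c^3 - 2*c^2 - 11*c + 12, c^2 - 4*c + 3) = c - 1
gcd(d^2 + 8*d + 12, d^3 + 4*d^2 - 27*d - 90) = d + 6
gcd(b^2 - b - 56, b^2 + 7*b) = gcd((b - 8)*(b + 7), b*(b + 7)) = b + 7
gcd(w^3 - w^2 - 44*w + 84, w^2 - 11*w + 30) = w - 6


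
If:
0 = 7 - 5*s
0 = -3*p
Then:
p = 0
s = 7/5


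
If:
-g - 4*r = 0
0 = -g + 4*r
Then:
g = 0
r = 0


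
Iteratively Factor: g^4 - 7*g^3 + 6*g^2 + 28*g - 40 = (g - 5)*(g^3 - 2*g^2 - 4*g + 8) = (g - 5)*(g + 2)*(g^2 - 4*g + 4) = (g - 5)*(g - 2)*(g + 2)*(g - 2)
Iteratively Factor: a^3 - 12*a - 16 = (a + 2)*(a^2 - 2*a - 8) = (a + 2)^2*(a - 4)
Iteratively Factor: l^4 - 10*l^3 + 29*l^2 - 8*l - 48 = (l - 3)*(l^3 - 7*l^2 + 8*l + 16) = (l - 4)*(l - 3)*(l^2 - 3*l - 4) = (l - 4)*(l - 3)*(l + 1)*(l - 4)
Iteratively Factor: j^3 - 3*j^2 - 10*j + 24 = (j - 4)*(j^2 + j - 6) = (j - 4)*(j - 2)*(j + 3)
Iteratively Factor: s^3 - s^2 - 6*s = (s - 3)*(s^2 + 2*s) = (s - 3)*(s + 2)*(s)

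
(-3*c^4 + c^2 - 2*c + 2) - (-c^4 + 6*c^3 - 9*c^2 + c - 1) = -2*c^4 - 6*c^3 + 10*c^2 - 3*c + 3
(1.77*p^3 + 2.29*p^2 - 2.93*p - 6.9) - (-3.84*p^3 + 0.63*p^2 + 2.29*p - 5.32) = 5.61*p^3 + 1.66*p^2 - 5.22*p - 1.58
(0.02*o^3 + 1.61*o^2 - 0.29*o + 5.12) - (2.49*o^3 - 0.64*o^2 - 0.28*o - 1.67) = -2.47*o^3 + 2.25*o^2 - 0.00999999999999995*o + 6.79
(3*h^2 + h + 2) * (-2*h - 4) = -6*h^3 - 14*h^2 - 8*h - 8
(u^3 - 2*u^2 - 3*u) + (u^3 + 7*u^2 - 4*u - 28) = 2*u^3 + 5*u^2 - 7*u - 28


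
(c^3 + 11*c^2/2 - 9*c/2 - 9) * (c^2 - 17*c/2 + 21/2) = c^5 - 3*c^4 - 163*c^3/4 + 87*c^2 + 117*c/4 - 189/2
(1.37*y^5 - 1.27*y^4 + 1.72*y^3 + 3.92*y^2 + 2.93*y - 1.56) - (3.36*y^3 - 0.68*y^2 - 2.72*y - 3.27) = 1.37*y^5 - 1.27*y^4 - 1.64*y^3 + 4.6*y^2 + 5.65*y + 1.71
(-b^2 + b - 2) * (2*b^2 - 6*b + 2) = -2*b^4 + 8*b^3 - 12*b^2 + 14*b - 4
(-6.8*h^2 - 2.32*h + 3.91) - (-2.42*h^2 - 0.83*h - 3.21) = -4.38*h^2 - 1.49*h + 7.12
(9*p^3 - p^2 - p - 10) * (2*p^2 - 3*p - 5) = 18*p^5 - 29*p^4 - 44*p^3 - 12*p^2 + 35*p + 50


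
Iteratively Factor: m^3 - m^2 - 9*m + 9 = (m - 1)*(m^2 - 9) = (m - 1)*(m + 3)*(m - 3)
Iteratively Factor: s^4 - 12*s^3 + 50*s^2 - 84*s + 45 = (s - 1)*(s^3 - 11*s^2 + 39*s - 45) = (s - 3)*(s - 1)*(s^2 - 8*s + 15) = (s - 3)^2*(s - 1)*(s - 5)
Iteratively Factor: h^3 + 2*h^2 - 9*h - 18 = (h + 3)*(h^2 - h - 6) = (h - 3)*(h + 3)*(h + 2)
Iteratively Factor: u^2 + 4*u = (u + 4)*(u)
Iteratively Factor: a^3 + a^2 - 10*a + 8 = (a + 4)*(a^2 - 3*a + 2) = (a - 2)*(a + 4)*(a - 1)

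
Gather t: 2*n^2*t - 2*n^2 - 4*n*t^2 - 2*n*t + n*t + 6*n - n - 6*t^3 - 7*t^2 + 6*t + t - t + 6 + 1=-2*n^2 + 5*n - 6*t^3 + t^2*(-4*n - 7) + t*(2*n^2 - n + 6) + 7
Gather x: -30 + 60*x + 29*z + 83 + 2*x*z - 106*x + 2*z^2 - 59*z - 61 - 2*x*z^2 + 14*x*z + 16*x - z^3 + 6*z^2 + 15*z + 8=x*(-2*z^2 + 16*z - 30) - z^3 + 8*z^2 - 15*z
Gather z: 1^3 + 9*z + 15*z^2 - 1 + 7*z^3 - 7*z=7*z^3 + 15*z^2 + 2*z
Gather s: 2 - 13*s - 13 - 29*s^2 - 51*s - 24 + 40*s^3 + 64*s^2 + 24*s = 40*s^3 + 35*s^2 - 40*s - 35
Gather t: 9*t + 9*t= 18*t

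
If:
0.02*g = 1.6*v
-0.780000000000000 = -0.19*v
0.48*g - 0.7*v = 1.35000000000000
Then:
No Solution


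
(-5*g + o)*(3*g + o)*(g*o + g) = -15*g^3*o - 15*g^3 - 2*g^2*o^2 - 2*g^2*o + g*o^3 + g*o^2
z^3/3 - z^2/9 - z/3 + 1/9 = (z/3 + 1/3)*(z - 1)*(z - 1/3)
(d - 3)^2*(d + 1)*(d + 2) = d^4 - 3*d^3 - 7*d^2 + 15*d + 18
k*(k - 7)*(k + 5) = k^3 - 2*k^2 - 35*k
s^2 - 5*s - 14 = (s - 7)*(s + 2)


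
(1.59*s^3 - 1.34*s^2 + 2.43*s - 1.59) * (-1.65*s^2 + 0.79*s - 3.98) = -2.6235*s^5 + 3.4671*s^4 - 11.3963*s^3 + 9.8764*s^2 - 10.9275*s + 6.3282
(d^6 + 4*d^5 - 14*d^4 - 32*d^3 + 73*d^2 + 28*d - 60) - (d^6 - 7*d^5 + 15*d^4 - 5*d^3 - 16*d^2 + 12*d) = 11*d^5 - 29*d^4 - 27*d^3 + 89*d^2 + 16*d - 60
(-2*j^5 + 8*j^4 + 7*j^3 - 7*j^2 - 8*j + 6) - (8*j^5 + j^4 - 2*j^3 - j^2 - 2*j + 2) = -10*j^5 + 7*j^4 + 9*j^3 - 6*j^2 - 6*j + 4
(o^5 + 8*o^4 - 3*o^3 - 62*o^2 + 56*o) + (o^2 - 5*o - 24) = o^5 + 8*o^4 - 3*o^3 - 61*o^2 + 51*o - 24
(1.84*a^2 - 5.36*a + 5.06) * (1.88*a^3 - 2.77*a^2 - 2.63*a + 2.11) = 3.4592*a^5 - 15.1736*a^4 + 19.5208*a^3 + 3.963*a^2 - 24.6174*a + 10.6766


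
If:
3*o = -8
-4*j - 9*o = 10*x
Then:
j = 6 - 5*x/2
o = -8/3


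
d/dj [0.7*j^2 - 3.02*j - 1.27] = 1.4*j - 3.02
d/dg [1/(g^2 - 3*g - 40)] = (3 - 2*g)/(-g^2 + 3*g + 40)^2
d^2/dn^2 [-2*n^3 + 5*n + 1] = -12*n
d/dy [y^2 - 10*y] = 2*y - 10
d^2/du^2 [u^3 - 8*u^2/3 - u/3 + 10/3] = 6*u - 16/3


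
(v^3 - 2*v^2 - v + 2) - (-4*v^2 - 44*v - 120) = v^3 + 2*v^2 + 43*v + 122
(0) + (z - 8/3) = z - 8/3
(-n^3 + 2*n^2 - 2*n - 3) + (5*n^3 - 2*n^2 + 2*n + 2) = 4*n^3 - 1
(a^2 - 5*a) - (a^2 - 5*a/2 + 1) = -5*a/2 - 1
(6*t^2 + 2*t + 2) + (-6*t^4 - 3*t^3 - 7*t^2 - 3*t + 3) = -6*t^4 - 3*t^3 - t^2 - t + 5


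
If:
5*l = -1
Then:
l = -1/5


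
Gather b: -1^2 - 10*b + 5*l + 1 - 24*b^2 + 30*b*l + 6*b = -24*b^2 + b*(30*l - 4) + 5*l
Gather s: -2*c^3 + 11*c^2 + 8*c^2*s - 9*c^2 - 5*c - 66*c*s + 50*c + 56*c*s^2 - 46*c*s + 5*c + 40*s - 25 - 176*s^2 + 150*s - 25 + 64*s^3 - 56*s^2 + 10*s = -2*c^3 + 2*c^2 + 50*c + 64*s^3 + s^2*(56*c - 232) + s*(8*c^2 - 112*c + 200) - 50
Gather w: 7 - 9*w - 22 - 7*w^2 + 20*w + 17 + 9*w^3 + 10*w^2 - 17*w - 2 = 9*w^3 + 3*w^2 - 6*w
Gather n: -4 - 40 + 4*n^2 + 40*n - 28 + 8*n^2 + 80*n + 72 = 12*n^2 + 120*n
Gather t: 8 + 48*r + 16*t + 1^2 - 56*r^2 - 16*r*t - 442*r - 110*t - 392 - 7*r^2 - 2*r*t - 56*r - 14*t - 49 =-63*r^2 - 450*r + t*(-18*r - 108) - 432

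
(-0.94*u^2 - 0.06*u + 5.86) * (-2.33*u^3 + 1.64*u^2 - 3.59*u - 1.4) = 2.1902*u^5 - 1.4018*u^4 - 10.3776*u^3 + 11.1418*u^2 - 20.9534*u - 8.204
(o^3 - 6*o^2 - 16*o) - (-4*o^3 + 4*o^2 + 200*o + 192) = 5*o^3 - 10*o^2 - 216*o - 192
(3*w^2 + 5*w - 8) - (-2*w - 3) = 3*w^2 + 7*w - 5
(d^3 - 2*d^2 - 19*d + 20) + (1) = d^3 - 2*d^2 - 19*d + 21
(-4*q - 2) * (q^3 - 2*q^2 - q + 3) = -4*q^4 + 6*q^3 + 8*q^2 - 10*q - 6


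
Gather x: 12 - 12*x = 12 - 12*x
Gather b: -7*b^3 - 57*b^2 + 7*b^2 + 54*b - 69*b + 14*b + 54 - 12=-7*b^3 - 50*b^2 - b + 42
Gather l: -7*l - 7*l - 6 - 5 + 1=-14*l - 10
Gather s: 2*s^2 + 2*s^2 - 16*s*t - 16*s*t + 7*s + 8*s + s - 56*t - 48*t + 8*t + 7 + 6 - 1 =4*s^2 + s*(16 - 32*t) - 96*t + 12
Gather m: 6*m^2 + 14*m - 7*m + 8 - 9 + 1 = 6*m^2 + 7*m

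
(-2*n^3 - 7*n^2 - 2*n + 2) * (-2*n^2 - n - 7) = 4*n^5 + 16*n^4 + 25*n^3 + 47*n^2 + 12*n - 14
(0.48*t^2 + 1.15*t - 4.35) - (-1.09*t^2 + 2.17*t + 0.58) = 1.57*t^2 - 1.02*t - 4.93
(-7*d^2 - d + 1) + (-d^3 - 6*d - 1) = -d^3 - 7*d^2 - 7*d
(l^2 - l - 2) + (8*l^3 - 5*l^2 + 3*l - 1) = 8*l^3 - 4*l^2 + 2*l - 3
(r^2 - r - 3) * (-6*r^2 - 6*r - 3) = -6*r^4 + 21*r^2 + 21*r + 9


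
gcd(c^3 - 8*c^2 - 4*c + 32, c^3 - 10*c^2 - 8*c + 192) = c - 8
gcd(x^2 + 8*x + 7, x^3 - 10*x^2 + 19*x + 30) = x + 1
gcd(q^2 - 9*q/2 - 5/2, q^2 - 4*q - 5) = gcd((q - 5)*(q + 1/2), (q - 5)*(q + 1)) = q - 5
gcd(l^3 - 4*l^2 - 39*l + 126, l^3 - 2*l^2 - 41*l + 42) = l^2 - l - 42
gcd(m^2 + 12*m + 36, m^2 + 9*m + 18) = m + 6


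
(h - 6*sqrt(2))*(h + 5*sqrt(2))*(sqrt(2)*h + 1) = sqrt(2)*h^3 - h^2 - 61*sqrt(2)*h - 60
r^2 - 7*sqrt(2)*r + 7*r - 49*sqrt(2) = (r + 7)*(r - 7*sqrt(2))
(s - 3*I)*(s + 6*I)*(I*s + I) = I*s^3 - 3*s^2 + I*s^2 - 3*s + 18*I*s + 18*I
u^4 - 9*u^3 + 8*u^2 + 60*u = u*(u - 6)*(u - 5)*(u + 2)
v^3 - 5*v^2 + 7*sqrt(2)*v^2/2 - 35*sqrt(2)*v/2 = v*(v - 5)*(v + 7*sqrt(2)/2)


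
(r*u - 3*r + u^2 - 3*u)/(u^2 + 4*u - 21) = (r + u)/(u + 7)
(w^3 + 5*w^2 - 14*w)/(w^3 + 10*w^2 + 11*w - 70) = w/(w + 5)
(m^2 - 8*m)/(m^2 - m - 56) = m/(m + 7)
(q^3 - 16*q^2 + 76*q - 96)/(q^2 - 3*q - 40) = (q^2 - 8*q + 12)/(q + 5)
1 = 1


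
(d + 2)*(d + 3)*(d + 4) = d^3 + 9*d^2 + 26*d + 24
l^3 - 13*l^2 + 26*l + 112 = (l - 8)*(l - 7)*(l + 2)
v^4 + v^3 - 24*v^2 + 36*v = v*(v - 3)*(v - 2)*(v + 6)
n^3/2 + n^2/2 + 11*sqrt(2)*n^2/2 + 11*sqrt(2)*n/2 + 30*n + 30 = (n/2 + 1/2)*(n + 5*sqrt(2))*(n + 6*sqrt(2))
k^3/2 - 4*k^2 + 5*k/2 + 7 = (k/2 + 1/2)*(k - 7)*(k - 2)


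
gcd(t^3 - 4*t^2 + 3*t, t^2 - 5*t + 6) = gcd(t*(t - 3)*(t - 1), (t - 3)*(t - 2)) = t - 3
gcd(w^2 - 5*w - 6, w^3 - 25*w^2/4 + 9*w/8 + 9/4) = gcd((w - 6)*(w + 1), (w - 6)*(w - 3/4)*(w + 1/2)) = w - 6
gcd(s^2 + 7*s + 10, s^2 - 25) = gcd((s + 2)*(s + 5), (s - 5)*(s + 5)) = s + 5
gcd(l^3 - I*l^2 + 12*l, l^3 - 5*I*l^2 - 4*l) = l^2 - 4*I*l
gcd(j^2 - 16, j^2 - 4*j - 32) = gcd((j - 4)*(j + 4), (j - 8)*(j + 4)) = j + 4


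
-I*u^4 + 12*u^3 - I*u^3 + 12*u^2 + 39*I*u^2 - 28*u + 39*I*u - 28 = (u + I)*(u + 4*I)*(u + 7*I)*(-I*u - I)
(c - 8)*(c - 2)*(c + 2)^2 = c^4 - 6*c^3 - 20*c^2 + 24*c + 64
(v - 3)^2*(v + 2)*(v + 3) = v^4 - v^3 - 15*v^2 + 9*v + 54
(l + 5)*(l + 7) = l^2 + 12*l + 35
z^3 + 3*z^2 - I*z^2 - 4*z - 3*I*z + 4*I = (z - 1)*(z + 4)*(z - I)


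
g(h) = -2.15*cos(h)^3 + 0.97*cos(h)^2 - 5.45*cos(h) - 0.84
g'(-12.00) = 4.51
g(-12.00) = -6.04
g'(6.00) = -2.66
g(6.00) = -7.08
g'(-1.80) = -6.06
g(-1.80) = 0.47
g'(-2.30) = -7.16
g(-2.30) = 3.86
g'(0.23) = 2.21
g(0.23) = -7.21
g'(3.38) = -3.17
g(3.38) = 7.34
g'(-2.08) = -6.92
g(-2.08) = 2.30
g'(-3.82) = 6.82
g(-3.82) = 5.01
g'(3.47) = -4.21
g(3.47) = 7.01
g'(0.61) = 4.69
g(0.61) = -5.84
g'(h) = 6.45*sin(h)*cos(h)^2 - 1.94*sin(h)*cos(h) + 5.45*sin(h)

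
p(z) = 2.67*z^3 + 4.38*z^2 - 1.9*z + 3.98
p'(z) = 8.01*z^2 + 8.76*z - 1.9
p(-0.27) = 4.76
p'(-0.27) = -3.68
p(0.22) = 3.80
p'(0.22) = 0.41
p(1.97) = 37.65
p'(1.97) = 46.44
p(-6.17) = -444.70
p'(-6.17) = 248.98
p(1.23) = 13.24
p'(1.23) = 20.99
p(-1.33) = 7.97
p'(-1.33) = 0.62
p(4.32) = 292.77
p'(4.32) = 185.43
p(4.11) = 255.53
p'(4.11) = 169.41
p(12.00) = 5225.66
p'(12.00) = 1256.66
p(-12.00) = -3956.26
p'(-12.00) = 1046.42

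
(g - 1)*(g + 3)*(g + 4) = g^3 + 6*g^2 + 5*g - 12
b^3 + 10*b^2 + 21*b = b*(b + 3)*(b + 7)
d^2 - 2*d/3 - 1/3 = (d - 1)*(d + 1/3)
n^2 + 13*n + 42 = (n + 6)*(n + 7)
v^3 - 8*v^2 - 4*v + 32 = (v - 8)*(v - 2)*(v + 2)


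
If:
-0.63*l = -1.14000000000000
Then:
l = 1.81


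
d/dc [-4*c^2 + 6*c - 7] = 6 - 8*c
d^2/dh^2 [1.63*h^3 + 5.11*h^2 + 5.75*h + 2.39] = 9.78*h + 10.22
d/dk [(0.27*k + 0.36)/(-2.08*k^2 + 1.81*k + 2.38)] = (0.5616*k^2 + 1.4976*k - 0.0089999999999999)/(4.3264*k^4 - 7.5296*k^3 - 6.6247*k^2 + 8.6156*k + 5.6644)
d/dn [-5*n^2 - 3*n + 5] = -10*n - 3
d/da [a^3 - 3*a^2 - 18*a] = 3*a^2 - 6*a - 18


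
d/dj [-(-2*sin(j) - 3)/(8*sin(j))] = -3*cos(j)/(8*sin(j)^2)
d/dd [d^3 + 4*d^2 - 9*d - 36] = 3*d^2 + 8*d - 9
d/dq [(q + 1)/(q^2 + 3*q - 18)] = (q^2 + 3*q - (q + 1)*(2*q + 3) - 18)/(q^2 + 3*q - 18)^2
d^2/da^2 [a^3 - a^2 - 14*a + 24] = 6*a - 2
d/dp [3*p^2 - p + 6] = 6*p - 1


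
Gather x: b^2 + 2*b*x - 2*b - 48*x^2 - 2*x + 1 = b^2 - 2*b - 48*x^2 + x*(2*b - 2) + 1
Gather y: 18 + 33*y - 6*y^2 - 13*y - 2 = -6*y^2 + 20*y + 16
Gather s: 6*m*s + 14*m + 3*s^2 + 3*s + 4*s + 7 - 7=14*m + 3*s^2 + s*(6*m + 7)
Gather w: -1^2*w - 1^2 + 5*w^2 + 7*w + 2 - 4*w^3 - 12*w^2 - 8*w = -4*w^3 - 7*w^2 - 2*w + 1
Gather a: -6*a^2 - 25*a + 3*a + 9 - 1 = -6*a^2 - 22*a + 8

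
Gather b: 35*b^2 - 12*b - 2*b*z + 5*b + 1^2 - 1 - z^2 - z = 35*b^2 + b*(-2*z - 7) - z^2 - z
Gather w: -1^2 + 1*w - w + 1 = 0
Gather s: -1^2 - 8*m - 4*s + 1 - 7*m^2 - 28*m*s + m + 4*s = -7*m^2 - 28*m*s - 7*m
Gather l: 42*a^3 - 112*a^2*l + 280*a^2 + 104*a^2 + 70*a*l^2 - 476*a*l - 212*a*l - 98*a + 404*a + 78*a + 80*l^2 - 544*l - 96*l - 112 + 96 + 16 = 42*a^3 + 384*a^2 + 384*a + l^2*(70*a + 80) + l*(-112*a^2 - 688*a - 640)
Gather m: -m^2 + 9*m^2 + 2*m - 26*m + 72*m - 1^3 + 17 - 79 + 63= 8*m^2 + 48*m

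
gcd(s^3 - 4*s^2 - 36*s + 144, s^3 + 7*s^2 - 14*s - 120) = s^2 + 2*s - 24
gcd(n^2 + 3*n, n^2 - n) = n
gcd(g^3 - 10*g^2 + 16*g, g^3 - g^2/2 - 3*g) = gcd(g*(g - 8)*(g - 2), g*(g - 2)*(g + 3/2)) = g^2 - 2*g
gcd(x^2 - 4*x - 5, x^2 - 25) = x - 5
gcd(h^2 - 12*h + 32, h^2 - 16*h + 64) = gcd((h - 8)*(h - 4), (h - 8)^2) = h - 8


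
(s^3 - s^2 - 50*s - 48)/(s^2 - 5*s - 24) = (s^2 + 7*s + 6)/(s + 3)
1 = 1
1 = 1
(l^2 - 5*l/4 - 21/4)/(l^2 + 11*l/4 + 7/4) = (l - 3)/(l + 1)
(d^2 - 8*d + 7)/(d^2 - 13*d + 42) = (d - 1)/(d - 6)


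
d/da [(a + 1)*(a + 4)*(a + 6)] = 3*a^2 + 22*a + 34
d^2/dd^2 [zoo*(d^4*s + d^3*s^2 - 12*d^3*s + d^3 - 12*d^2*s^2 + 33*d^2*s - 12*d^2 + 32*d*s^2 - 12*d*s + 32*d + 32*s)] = zoo*(d^2*s + d*s^2 + d*s + d + s^2 + s + 1)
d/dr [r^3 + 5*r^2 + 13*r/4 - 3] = 3*r^2 + 10*r + 13/4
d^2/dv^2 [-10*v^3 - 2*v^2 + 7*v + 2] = -60*v - 4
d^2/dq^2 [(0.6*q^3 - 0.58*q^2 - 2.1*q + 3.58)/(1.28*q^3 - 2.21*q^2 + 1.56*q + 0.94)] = (1.494016*q^6 - 27.83232*q^5 + 104.314368*q^4 - 162.976356*q^3 + 176.17206*q^2 - 122.893464*q + 37.432664)/(2.097152*q^9 - 10.862592*q^8 + 26.422656*q^7 - 32.651141*q^6 + 16.24818*q^5 + 8.900346*q^4 - 12.255024*q^3 + 1.004484*q^2 + 4.135248*q + 0.830584)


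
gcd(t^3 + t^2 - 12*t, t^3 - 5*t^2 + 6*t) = t^2 - 3*t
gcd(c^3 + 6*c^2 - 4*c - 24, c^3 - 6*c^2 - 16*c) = c + 2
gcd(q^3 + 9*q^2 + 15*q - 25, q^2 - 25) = q + 5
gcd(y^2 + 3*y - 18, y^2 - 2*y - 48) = y + 6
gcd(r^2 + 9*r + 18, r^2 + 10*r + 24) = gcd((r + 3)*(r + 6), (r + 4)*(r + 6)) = r + 6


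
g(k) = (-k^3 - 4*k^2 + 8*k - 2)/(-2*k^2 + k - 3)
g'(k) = (4*k - 1)*(-k^3 - 4*k^2 + 8*k - 2)/(-2*k^2 + k - 3)^2 + (-3*k^2 - 8*k + 8)/(-2*k^2 + k - 3)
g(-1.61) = 2.15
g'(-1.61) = 0.30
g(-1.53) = 2.17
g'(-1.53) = 0.25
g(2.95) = 2.23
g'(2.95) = 1.01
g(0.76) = -0.39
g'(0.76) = 0.18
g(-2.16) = 1.92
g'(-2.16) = 0.50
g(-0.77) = 2.03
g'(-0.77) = -0.82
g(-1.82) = 2.08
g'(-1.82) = 0.40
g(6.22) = 4.69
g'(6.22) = 0.62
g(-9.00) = -1.90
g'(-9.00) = 0.53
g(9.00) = 6.30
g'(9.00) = 0.55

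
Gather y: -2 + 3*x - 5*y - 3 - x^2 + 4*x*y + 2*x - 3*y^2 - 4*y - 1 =-x^2 + 5*x - 3*y^2 + y*(4*x - 9) - 6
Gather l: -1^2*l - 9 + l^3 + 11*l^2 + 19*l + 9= l^3 + 11*l^2 + 18*l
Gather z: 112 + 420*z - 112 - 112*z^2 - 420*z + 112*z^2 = 0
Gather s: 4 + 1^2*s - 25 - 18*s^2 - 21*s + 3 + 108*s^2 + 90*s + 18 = 90*s^2 + 70*s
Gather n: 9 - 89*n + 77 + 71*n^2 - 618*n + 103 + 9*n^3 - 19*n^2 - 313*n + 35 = 9*n^3 + 52*n^2 - 1020*n + 224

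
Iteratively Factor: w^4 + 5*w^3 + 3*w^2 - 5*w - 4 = (w - 1)*(w^3 + 6*w^2 + 9*w + 4) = (w - 1)*(w + 1)*(w^2 + 5*w + 4) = (w - 1)*(w + 1)*(w + 4)*(w + 1)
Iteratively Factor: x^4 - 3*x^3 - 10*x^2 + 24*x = (x - 2)*(x^3 - x^2 - 12*x) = x*(x - 2)*(x^2 - x - 12) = x*(x - 4)*(x - 2)*(x + 3)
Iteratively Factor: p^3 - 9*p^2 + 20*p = (p - 4)*(p^2 - 5*p) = p*(p - 4)*(p - 5)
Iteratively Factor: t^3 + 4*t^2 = (t)*(t^2 + 4*t) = t*(t + 4)*(t)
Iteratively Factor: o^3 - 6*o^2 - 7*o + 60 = (o + 3)*(o^2 - 9*o + 20) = (o - 4)*(o + 3)*(o - 5)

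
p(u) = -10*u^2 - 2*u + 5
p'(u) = -20*u - 2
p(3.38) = -116.00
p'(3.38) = -69.60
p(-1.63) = -18.31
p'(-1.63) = 30.60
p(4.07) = -168.79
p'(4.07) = -83.40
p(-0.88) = -0.98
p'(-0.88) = 15.60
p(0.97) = -6.35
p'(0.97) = -21.40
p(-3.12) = -86.10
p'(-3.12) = 60.40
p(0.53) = 1.13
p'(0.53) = -12.60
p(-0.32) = 4.62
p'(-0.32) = 4.40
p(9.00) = -823.00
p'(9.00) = -182.00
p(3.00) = -91.00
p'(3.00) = -62.00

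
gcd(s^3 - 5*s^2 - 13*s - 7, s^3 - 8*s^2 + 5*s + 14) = s^2 - 6*s - 7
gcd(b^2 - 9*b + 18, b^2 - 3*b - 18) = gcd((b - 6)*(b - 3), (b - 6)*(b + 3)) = b - 6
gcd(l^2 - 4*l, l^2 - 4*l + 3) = 1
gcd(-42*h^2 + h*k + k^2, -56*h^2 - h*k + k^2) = 7*h + k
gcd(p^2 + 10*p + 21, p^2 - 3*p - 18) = p + 3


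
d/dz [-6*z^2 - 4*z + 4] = -12*z - 4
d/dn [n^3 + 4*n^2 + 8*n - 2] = 3*n^2 + 8*n + 8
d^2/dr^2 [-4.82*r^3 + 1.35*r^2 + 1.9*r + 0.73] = 2.7 - 28.92*r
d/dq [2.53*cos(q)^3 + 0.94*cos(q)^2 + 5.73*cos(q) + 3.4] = (7.59*sin(q)^2 - 1.88*cos(q) - 13.32)*sin(q)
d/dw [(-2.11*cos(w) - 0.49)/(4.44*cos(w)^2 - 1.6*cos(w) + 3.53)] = (-9.3684*cos(w)^2 - 4.3512*cos(w) + 8.2323)*sin(w)/(19.7136*cos(w)^4 - 14.208*cos(w)^3 + 33.9064*cos(w)^2 - 11.296*cos(w) + 12.4609)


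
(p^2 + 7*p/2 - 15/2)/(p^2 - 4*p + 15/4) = 2*(p + 5)/(2*p - 5)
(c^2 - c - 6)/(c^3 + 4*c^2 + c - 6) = (c - 3)/(c^2 + 2*c - 3)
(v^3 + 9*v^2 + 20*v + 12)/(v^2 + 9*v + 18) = (v^2 + 3*v + 2)/(v + 3)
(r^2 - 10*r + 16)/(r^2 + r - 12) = (r^2 - 10*r + 16)/(r^2 + r - 12)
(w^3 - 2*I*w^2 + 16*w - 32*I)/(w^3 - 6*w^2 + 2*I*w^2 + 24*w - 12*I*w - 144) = (w^2 + 2*I*w + 8)/(w^2 + 6*w*(-1 + I) - 36*I)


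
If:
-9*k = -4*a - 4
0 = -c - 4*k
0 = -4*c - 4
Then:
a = -7/16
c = -1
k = 1/4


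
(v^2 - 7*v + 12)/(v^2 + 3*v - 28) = (v - 3)/(v + 7)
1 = 1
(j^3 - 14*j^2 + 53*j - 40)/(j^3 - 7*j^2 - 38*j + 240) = (j - 1)/(j + 6)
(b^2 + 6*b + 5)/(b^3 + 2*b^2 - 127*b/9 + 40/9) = 9*(b + 1)/(9*b^2 - 27*b + 8)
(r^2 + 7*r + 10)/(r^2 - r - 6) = (r + 5)/(r - 3)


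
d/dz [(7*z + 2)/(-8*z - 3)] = -5/(8*z + 3)^2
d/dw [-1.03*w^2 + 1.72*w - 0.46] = 1.72 - 2.06*w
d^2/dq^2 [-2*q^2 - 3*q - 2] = -4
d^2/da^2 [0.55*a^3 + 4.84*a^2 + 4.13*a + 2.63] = 3.3*a + 9.68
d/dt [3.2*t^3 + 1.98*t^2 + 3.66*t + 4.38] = 9.6*t^2 + 3.96*t + 3.66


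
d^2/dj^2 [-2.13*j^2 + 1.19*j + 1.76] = -4.26000000000000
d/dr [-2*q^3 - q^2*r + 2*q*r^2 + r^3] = -q^2 + 4*q*r + 3*r^2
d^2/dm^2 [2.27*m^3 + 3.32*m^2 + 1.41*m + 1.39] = 13.62*m + 6.64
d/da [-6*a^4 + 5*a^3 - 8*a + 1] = -24*a^3 + 15*a^2 - 8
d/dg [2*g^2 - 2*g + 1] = 4*g - 2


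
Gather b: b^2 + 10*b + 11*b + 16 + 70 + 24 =b^2 + 21*b + 110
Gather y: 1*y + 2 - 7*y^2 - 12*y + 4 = -7*y^2 - 11*y + 6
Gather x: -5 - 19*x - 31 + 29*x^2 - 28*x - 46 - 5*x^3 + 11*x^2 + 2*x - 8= -5*x^3 + 40*x^2 - 45*x - 90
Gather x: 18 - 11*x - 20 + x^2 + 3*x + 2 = x^2 - 8*x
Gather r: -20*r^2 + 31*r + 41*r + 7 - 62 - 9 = -20*r^2 + 72*r - 64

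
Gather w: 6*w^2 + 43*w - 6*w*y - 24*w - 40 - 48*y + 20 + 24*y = 6*w^2 + w*(19 - 6*y) - 24*y - 20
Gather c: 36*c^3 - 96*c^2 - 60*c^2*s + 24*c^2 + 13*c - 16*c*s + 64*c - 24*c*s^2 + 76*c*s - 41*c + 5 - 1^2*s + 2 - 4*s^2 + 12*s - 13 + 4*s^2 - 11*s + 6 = 36*c^3 + c^2*(-60*s - 72) + c*(-24*s^2 + 60*s + 36)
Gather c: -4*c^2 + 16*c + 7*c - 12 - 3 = -4*c^2 + 23*c - 15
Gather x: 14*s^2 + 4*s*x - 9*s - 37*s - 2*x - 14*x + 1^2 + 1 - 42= 14*s^2 - 46*s + x*(4*s - 16) - 40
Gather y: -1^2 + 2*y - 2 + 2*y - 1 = 4*y - 4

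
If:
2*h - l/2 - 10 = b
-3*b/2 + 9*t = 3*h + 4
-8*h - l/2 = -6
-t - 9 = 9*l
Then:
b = -5059/639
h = 1033/1278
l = -596/639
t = -43/71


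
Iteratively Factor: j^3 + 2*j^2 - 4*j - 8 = (j - 2)*(j^2 + 4*j + 4) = (j - 2)*(j + 2)*(j + 2)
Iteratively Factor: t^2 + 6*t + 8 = (t + 2)*(t + 4)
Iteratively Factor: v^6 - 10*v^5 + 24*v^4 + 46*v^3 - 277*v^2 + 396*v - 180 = (v - 1)*(v^5 - 9*v^4 + 15*v^3 + 61*v^2 - 216*v + 180) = (v - 1)*(v + 3)*(v^4 - 12*v^3 + 51*v^2 - 92*v + 60) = (v - 3)*(v - 1)*(v + 3)*(v^3 - 9*v^2 + 24*v - 20) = (v - 3)*(v - 2)*(v - 1)*(v + 3)*(v^2 - 7*v + 10) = (v - 5)*(v - 3)*(v - 2)*(v - 1)*(v + 3)*(v - 2)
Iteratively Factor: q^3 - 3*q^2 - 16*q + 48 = (q - 4)*(q^2 + q - 12) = (q - 4)*(q + 4)*(q - 3)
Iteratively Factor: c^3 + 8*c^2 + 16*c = (c)*(c^2 + 8*c + 16) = c*(c + 4)*(c + 4)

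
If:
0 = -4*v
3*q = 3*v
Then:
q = 0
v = 0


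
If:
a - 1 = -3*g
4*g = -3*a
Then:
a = -4/5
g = 3/5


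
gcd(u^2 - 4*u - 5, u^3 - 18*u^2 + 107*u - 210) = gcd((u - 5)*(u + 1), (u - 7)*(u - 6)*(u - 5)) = u - 5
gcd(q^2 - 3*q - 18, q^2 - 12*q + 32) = 1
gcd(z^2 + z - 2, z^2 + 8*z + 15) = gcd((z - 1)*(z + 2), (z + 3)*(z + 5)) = 1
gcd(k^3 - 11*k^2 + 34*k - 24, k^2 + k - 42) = k - 6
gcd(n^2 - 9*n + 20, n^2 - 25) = n - 5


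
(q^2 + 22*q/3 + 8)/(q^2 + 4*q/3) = (q + 6)/q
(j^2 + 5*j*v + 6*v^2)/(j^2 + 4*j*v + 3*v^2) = (j + 2*v)/(j + v)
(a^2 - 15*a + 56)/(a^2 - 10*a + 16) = (a - 7)/(a - 2)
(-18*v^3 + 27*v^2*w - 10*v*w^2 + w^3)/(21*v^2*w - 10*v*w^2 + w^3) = (-6*v^2 + 7*v*w - w^2)/(w*(7*v - w))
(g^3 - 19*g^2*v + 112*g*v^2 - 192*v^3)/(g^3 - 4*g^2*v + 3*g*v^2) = (-g^2 + 16*g*v - 64*v^2)/(g*(-g + v))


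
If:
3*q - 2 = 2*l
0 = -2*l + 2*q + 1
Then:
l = 7/2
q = 3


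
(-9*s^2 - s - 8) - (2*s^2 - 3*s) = -11*s^2 + 2*s - 8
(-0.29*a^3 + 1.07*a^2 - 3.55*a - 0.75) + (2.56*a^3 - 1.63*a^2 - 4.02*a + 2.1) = 2.27*a^3 - 0.56*a^2 - 7.57*a + 1.35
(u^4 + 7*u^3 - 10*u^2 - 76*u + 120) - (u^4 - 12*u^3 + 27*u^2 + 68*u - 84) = 19*u^3 - 37*u^2 - 144*u + 204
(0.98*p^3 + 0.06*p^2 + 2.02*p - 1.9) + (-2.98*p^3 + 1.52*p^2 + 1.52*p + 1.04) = -2.0*p^3 + 1.58*p^2 + 3.54*p - 0.86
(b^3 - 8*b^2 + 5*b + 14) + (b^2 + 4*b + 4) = b^3 - 7*b^2 + 9*b + 18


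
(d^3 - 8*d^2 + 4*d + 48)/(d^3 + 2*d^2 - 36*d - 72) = (d - 4)/(d + 6)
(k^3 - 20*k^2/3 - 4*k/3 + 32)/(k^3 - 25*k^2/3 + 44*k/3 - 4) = (3*k^2 - 2*k - 16)/(3*k^2 - 7*k + 2)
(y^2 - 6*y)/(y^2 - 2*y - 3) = y*(6 - y)/(-y^2 + 2*y + 3)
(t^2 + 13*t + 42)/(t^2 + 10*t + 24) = (t + 7)/(t + 4)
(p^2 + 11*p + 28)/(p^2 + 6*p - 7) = (p + 4)/(p - 1)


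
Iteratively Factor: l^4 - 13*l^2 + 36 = (l - 3)*(l^3 + 3*l^2 - 4*l - 12) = (l - 3)*(l - 2)*(l^2 + 5*l + 6) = (l - 3)*(l - 2)*(l + 2)*(l + 3)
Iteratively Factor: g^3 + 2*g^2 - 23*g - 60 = (g - 5)*(g^2 + 7*g + 12) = (g - 5)*(g + 4)*(g + 3)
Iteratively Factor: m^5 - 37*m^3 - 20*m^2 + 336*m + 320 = (m + 4)*(m^4 - 4*m^3 - 21*m^2 + 64*m + 80) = (m + 1)*(m + 4)*(m^3 - 5*m^2 - 16*m + 80) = (m - 5)*(m + 1)*(m + 4)*(m^2 - 16) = (m - 5)*(m + 1)*(m + 4)^2*(m - 4)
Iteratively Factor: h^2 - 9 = (h - 3)*(h + 3)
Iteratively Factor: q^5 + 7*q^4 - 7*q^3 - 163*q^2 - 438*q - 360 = (q + 3)*(q^4 + 4*q^3 - 19*q^2 - 106*q - 120) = (q + 3)^2*(q^3 + q^2 - 22*q - 40) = (q + 2)*(q + 3)^2*(q^2 - q - 20) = (q - 5)*(q + 2)*(q + 3)^2*(q + 4)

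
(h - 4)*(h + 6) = h^2 + 2*h - 24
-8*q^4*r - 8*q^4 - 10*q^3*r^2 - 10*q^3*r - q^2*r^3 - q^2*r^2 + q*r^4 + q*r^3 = (-4*q + r)*(q + r)*(2*q + r)*(q*r + q)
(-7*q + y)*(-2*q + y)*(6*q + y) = 84*q^3 - 40*q^2*y - 3*q*y^2 + y^3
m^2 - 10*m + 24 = (m - 6)*(m - 4)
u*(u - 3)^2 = u^3 - 6*u^2 + 9*u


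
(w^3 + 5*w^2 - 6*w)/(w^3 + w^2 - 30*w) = (w - 1)/(w - 5)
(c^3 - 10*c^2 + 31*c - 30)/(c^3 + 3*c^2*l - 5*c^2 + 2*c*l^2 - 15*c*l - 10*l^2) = (c^2 - 5*c + 6)/(c^2 + 3*c*l + 2*l^2)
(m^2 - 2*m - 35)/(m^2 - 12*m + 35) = (m + 5)/(m - 5)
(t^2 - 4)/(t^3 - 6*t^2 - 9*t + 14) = (t - 2)/(t^2 - 8*t + 7)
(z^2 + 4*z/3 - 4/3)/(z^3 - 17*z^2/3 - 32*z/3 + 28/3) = 1/(z - 7)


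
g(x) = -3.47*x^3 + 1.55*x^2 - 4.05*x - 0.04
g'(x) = -10.41*x^2 + 3.1*x - 4.05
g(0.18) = -0.74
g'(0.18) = -3.83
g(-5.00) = 492.71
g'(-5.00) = -279.80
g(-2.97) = 116.57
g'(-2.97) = -105.08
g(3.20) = -110.83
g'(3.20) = -100.73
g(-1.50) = 21.23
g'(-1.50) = -32.12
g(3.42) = -134.57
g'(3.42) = -115.21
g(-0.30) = 1.41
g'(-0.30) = -5.92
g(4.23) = -252.07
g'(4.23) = -177.20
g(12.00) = -5821.60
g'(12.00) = -1465.89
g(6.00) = -718.06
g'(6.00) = -360.21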